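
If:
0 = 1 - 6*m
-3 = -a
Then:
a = 3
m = 1/6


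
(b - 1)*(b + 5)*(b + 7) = b^3 + 11*b^2 + 23*b - 35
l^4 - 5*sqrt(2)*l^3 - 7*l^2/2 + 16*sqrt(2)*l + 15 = (l - 5*sqrt(2))*(l - 3*sqrt(2)/2)*(l + sqrt(2)/2)*(l + sqrt(2))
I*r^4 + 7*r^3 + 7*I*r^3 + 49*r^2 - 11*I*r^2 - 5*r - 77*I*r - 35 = (r + 7)*(r - 5*I)*(r - I)*(I*r + 1)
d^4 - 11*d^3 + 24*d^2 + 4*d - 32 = (d - 8)*(d - 2)^2*(d + 1)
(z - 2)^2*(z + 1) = z^3 - 3*z^2 + 4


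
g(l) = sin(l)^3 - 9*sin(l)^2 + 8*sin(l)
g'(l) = 3*sin(l)^2*cos(l) - 18*sin(l)*cos(l) + 8*cos(l)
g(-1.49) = -17.91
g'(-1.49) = 2.33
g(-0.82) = -11.05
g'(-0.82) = 15.53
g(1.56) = 0.00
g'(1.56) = -0.08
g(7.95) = 0.03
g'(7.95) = 0.67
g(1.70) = 0.06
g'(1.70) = 0.89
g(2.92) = 1.33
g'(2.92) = -4.09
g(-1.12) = -15.22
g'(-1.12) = 11.60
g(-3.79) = 1.77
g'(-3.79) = 1.42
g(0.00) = 0.00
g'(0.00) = 8.00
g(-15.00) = -9.28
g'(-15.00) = -15.93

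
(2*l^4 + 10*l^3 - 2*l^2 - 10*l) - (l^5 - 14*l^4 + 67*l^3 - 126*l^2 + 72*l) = -l^5 + 16*l^4 - 57*l^3 + 124*l^2 - 82*l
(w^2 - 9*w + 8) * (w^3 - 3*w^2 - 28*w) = w^5 - 12*w^4 + 7*w^3 + 228*w^2 - 224*w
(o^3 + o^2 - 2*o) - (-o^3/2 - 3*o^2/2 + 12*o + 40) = 3*o^3/2 + 5*o^2/2 - 14*o - 40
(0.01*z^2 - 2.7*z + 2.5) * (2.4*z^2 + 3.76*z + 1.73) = 0.024*z^4 - 6.4424*z^3 - 4.1347*z^2 + 4.729*z + 4.325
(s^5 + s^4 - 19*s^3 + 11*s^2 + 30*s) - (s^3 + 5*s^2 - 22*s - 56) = s^5 + s^4 - 20*s^3 + 6*s^2 + 52*s + 56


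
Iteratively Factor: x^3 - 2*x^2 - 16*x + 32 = (x - 4)*(x^2 + 2*x - 8) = (x - 4)*(x - 2)*(x + 4)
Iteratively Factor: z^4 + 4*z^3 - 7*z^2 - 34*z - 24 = (z + 2)*(z^3 + 2*z^2 - 11*z - 12) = (z + 2)*(z + 4)*(z^2 - 2*z - 3) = (z + 1)*(z + 2)*(z + 4)*(z - 3)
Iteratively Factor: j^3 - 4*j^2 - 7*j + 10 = (j - 1)*(j^2 - 3*j - 10) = (j - 5)*(j - 1)*(j + 2)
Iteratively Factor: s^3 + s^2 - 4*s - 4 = (s + 1)*(s^2 - 4) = (s + 1)*(s + 2)*(s - 2)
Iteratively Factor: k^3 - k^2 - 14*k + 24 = (k - 3)*(k^2 + 2*k - 8) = (k - 3)*(k + 4)*(k - 2)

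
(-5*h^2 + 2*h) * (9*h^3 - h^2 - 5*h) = -45*h^5 + 23*h^4 + 23*h^3 - 10*h^2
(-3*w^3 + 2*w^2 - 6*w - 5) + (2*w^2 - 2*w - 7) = -3*w^3 + 4*w^2 - 8*w - 12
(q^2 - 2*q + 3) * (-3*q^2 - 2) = -3*q^4 + 6*q^3 - 11*q^2 + 4*q - 6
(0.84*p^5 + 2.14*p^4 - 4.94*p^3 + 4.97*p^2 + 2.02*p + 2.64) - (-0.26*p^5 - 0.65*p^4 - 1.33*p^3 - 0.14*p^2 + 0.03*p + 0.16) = 1.1*p^5 + 2.79*p^4 - 3.61*p^3 + 5.11*p^2 + 1.99*p + 2.48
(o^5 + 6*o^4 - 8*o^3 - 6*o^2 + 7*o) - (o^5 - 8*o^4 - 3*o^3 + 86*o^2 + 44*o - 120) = 14*o^4 - 5*o^3 - 92*o^2 - 37*o + 120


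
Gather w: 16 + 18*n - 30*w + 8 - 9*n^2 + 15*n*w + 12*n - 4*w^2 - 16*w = -9*n^2 + 30*n - 4*w^2 + w*(15*n - 46) + 24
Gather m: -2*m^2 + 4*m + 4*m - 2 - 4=-2*m^2 + 8*m - 6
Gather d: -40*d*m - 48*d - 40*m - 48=d*(-40*m - 48) - 40*m - 48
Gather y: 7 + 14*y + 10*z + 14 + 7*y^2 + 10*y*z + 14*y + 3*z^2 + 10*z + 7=7*y^2 + y*(10*z + 28) + 3*z^2 + 20*z + 28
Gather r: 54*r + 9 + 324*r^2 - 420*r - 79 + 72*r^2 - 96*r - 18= 396*r^2 - 462*r - 88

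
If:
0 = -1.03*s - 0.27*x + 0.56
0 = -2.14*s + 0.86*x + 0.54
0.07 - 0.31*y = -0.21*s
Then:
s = 0.43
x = 0.44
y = 0.52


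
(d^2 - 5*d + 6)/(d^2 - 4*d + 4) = (d - 3)/(d - 2)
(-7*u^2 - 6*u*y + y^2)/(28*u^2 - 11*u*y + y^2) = (u + y)/(-4*u + y)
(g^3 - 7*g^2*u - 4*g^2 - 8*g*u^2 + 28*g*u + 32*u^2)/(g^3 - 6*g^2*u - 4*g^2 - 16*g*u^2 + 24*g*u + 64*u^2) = (g + u)/(g + 2*u)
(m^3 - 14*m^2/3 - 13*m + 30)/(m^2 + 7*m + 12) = (m^2 - 23*m/3 + 10)/(m + 4)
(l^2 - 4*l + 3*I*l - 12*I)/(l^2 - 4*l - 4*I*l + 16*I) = (l + 3*I)/(l - 4*I)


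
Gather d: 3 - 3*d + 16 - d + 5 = 24 - 4*d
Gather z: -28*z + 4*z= -24*z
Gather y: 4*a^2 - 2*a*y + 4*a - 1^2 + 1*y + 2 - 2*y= 4*a^2 + 4*a + y*(-2*a - 1) + 1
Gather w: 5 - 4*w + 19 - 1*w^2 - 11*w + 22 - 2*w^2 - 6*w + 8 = -3*w^2 - 21*w + 54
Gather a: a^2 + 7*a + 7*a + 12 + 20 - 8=a^2 + 14*a + 24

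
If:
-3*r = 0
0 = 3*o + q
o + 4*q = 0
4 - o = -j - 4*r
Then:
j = -4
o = 0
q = 0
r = 0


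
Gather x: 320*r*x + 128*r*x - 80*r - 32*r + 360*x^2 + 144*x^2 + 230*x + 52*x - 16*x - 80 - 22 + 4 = -112*r + 504*x^2 + x*(448*r + 266) - 98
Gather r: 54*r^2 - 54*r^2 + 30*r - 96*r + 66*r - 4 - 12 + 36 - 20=0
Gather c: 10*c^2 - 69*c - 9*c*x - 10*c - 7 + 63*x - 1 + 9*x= 10*c^2 + c*(-9*x - 79) + 72*x - 8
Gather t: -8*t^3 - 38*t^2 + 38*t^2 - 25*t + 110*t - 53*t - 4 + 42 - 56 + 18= -8*t^3 + 32*t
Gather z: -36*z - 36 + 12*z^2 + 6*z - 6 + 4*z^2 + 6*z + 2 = 16*z^2 - 24*z - 40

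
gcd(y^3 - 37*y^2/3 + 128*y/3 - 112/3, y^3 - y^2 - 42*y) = y - 7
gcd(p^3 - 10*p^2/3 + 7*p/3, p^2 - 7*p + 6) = p - 1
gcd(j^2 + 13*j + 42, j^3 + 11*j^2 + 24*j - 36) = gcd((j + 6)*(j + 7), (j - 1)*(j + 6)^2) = j + 6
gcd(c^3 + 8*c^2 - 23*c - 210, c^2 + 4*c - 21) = c + 7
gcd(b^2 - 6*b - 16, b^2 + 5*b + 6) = b + 2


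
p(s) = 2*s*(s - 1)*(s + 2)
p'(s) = 2*s*(s - 1) + 2*s*(s + 2) + 2*(s - 1)*(s + 2)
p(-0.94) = 3.87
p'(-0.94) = -2.46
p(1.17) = 1.26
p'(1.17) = 8.89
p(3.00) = 60.00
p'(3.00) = 62.00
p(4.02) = 146.17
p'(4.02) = 109.04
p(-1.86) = 1.49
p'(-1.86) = 9.32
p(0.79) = -0.93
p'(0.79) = 2.90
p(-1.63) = 3.17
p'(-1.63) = 5.42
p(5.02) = 283.33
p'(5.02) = 167.28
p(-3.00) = -24.00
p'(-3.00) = 38.00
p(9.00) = 1584.00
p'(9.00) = 518.00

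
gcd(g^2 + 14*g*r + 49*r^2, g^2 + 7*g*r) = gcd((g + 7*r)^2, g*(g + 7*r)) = g + 7*r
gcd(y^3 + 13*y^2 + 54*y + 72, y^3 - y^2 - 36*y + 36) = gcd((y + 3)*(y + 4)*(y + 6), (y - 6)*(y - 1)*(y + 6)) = y + 6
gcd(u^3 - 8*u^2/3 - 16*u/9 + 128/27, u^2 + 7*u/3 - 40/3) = u - 8/3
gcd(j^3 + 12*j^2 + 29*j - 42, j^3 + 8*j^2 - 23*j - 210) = j^2 + 13*j + 42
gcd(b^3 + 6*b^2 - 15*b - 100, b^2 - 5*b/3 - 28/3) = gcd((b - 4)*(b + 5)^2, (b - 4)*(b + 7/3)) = b - 4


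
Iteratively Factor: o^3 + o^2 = (o)*(o^2 + o) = o^2*(o + 1)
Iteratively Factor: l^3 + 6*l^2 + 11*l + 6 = (l + 1)*(l^2 + 5*l + 6) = (l + 1)*(l + 3)*(l + 2)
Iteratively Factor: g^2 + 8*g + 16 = (g + 4)*(g + 4)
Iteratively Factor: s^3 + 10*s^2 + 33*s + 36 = (s + 3)*(s^2 + 7*s + 12) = (s + 3)*(s + 4)*(s + 3)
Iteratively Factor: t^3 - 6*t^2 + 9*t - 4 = (t - 1)*(t^2 - 5*t + 4) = (t - 1)^2*(t - 4)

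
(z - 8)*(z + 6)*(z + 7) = z^3 + 5*z^2 - 62*z - 336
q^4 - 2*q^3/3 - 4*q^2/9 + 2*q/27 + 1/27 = (q - 1)*(q - 1/3)*(q + 1/3)^2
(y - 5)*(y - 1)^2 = y^3 - 7*y^2 + 11*y - 5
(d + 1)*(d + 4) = d^2 + 5*d + 4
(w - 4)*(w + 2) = w^2 - 2*w - 8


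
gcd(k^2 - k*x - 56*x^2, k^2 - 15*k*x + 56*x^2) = -k + 8*x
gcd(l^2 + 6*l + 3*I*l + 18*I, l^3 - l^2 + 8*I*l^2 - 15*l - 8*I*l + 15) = l + 3*I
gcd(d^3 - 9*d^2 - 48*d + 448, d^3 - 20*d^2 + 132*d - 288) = d - 8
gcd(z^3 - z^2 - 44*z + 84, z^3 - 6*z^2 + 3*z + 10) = z - 2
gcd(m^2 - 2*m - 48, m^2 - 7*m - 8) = m - 8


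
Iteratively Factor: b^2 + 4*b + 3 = (b + 3)*(b + 1)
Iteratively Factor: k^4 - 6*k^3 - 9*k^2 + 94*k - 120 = (k + 4)*(k^3 - 10*k^2 + 31*k - 30) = (k - 2)*(k + 4)*(k^2 - 8*k + 15) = (k - 3)*(k - 2)*(k + 4)*(k - 5)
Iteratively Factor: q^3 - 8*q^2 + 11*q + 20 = (q + 1)*(q^2 - 9*q + 20) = (q - 4)*(q + 1)*(q - 5)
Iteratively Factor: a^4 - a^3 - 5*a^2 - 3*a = (a)*(a^3 - a^2 - 5*a - 3) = a*(a + 1)*(a^2 - 2*a - 3) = a*(a - 3)*(a + 1)*(a + 1)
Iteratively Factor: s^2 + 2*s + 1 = (s + 1)*(s + 1)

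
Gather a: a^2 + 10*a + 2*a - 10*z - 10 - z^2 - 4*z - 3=a^2 + 12*a - z^2 - 14*z - 13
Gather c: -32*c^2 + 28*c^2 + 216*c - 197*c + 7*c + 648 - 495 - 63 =-4*c^2 + 26*c + 90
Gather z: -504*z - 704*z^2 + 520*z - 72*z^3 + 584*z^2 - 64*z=-72*z^3 - 120*z^2 - 48*z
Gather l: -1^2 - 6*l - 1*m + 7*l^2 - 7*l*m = 7*l^2 + l*(-7*m - 6) - m - 1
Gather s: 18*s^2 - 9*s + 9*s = 18*s^2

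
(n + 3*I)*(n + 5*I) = n^2 + 8*I*n - 15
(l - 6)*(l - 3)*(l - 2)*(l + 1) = l^4 - 10*l^3 + 25*l^2 - 36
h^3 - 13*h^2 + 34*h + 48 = (h - 8)*(h - 6)*(h + 1)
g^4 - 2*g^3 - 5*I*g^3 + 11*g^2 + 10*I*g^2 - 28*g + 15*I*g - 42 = (g - 3)*(g + 1)*(g - 7*I)*(g + 2*I)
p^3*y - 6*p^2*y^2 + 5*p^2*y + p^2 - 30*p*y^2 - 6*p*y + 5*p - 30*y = (p + 5)*(p - 6*y)*(p*y + 1)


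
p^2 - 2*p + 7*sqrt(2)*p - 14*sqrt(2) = (p - 2)*(p + 7*sqrt(2))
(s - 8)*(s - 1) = s^2 - 9*s + 8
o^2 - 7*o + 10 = (o - 5)*(o - 2)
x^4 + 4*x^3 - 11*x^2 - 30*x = x*(x - 3)*(x + 2)*(x + 5)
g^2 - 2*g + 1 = (g - 1)^2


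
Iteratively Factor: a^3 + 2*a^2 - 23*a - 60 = (a - 5)*(a^2 + 7*a + 12) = (a - 5)*(a + 4)*(a + 3)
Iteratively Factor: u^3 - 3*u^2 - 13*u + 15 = (u - 5)*(u^2 + 2*u - 3) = (u - 5)*(u - 1)*(u + 3)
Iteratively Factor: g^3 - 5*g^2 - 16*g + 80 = (g - 5)*(g^2 - 16) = (g - 5)*(g + 4)*(g - 4)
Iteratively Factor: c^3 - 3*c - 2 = (c - 2)*(c^2 + 2*c + 1) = (c - 2)*(c + 1)*(c + 1)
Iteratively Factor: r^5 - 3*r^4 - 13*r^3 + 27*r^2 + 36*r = (r)*(r^4 - 3*r^3 - 13*r^2 + 27*r + 36) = r*(r + 1)*(r^3 - 4*r^2 - 9*r + 36) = r*(r + 1)*(r + 3)*(r^2 - 7*r + 12) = r*(r - 4)*(r + 1)*(r + 3)*(r - 3)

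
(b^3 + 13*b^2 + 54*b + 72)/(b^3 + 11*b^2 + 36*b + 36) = (b + 4)/(b + 2)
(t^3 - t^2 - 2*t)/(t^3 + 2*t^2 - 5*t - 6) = t/(t + 3)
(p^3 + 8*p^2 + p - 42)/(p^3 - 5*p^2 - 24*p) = (p^2 + 5*p - 14)/(p*(p - 8))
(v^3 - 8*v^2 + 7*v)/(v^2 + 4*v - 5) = v*(v - 7)/(v + 5)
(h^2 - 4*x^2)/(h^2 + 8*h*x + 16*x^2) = (h^2 - 4*x^2)/(h^2 + 8*h*x + 16*x^2)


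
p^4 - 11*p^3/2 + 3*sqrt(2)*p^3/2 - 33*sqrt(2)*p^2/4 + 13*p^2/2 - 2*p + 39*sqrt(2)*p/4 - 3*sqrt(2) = (p - 4)*(p - 1)*(p - 1/2)*(p + 3*sqrt(2)/2)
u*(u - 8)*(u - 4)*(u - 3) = u^4 - 15*u^3 + 68*u^2 - 96*u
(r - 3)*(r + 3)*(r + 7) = r^3 + 7*r^2 - 9*r - 63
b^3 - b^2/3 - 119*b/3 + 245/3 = (b - 5)*(b - 7/3)*(b + 7)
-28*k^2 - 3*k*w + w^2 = (-7*k + w)*(4*k + w)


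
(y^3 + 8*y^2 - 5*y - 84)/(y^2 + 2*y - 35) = (y^2 + y - 12)/(y - 5)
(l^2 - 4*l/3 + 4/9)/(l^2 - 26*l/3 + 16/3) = (l - 2/3)/(l - 8)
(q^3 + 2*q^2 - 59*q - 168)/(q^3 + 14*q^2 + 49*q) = (q^2 - 5*q - 24)/(q*(q + 7))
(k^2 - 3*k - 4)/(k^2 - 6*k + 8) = (k + 1)/(k - 2)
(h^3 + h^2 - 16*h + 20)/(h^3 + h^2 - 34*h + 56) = (h^2 + 3*h - 10)/(h^2 + 3*h - 28)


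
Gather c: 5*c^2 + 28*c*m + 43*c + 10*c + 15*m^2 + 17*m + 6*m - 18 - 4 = 5*c^2 + c*(28*m + 53) + 15*m^2 + 23*m - 22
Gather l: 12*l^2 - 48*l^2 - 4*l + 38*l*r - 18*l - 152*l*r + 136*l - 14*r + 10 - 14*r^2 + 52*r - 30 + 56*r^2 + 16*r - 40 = -36*l^2 + l*(114 - 114*r) + 42*r^2 + 54*r - 60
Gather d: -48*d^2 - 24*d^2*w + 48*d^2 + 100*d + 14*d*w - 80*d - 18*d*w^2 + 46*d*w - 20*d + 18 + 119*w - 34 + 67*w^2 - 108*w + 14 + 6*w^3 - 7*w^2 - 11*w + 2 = -24*d^2*w + d*(-18*w^2 + 60*w) + 6*w^3 + 60*w^2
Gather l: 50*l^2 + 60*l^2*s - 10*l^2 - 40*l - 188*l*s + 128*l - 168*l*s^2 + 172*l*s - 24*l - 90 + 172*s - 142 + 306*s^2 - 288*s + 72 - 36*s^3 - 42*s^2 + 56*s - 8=l^2*(60*s + 40) + l*(-168*s^2 - 16*s + 64) - 36*s^3 + 264*s^2 - 60*s - 168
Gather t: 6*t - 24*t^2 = -24*t^2 + 6*t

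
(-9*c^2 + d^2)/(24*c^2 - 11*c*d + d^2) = (-3*c - d)/(8*c - d)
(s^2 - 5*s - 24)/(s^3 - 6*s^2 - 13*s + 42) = (s - 8)/(s^2 - 9*s + 14)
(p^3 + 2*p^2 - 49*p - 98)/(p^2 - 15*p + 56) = (p^2 + 9*p + 14)/(p - 8)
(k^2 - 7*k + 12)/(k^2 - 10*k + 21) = (k - 4)/(k - 7)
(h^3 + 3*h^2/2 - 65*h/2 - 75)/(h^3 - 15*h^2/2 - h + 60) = (h + 5)/(h - 4)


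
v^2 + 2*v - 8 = (v - 2)*(v + 4)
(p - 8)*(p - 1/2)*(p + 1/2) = p^3 - 8*p^2 - p/4 + 2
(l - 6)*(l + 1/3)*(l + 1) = l^3 - 14*l^2/3 - 23*l/3 - 2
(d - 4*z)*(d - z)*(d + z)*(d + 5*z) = d^4 + d^3*z - 21*d^2*z^2 - d*z^3 + 20*z^4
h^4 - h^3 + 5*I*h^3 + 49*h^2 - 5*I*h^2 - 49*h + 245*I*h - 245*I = (h - 1)*(h - 7*I)*(h + 5*I)*(h + 7*I)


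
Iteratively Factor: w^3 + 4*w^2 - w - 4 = (w + 4)*(w^2 - 1) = (w + 1)*(w + 4)*(w - 1)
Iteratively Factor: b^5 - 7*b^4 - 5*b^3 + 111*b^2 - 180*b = (b - 3)*(b^4 - 4*b^3 - 17*b^2 + 60*b) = b*(b - 3)*(b^3 - 4*b^2 - 17*b + 60) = b*(b - 3)^2*(b^2 - b - 20) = b*(b - 3)^2*(b + 4)*(b - 5)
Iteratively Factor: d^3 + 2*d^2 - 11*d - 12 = (d - 3)*(d^2 + 5*d + 4) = (d - 3)*(d + 4)*(d + 1)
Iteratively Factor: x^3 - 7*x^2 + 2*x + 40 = (x - 5)*(x^2 - 2*x - 8) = (x - 5)*(x - 4)*(x + 2)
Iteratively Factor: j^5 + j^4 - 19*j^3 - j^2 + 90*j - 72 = (j + 3)*(j^4 - 2*j^3 - 13*j^2 + 38*j - 24) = (j + 3)*(j + 4)*(j^3 - 6*j^2 + 11*j - 6) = (j - 1)*(j + 3)*(j + 4)*(j^2 - 5*j + 6) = (j - 2)*(j - 1)*(j + 3)*(j + 4)*(j - 3)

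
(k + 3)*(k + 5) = k^2 + 8*k + 15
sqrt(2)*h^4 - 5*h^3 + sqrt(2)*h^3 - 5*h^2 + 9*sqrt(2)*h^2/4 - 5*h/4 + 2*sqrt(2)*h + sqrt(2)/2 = (h + 1/2)*(h - 2*sqrt(2))*(h - sqrt(2)/2)*(sqrt(2)*h + sqrt(2)/2)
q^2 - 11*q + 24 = (q - 8)*(q - 3)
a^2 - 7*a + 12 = (a - 4)*(a - 3)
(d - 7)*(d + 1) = d^2 - 6*d - 7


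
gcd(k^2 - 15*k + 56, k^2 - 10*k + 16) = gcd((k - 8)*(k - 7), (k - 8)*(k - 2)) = k - 8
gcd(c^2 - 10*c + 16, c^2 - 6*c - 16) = c - 8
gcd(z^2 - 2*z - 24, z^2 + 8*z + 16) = z + 4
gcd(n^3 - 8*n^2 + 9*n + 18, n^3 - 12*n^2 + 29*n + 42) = n^2 - 5*n - 6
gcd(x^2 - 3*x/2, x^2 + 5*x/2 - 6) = x - 3/2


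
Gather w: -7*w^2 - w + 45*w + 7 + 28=-7*w^2 + 44*w + 35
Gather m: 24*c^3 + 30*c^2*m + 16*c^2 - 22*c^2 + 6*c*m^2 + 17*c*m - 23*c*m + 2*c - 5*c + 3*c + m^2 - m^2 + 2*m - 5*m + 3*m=24*c^3 - 6*c^2 + 6*c*m^2 + m*(30*c^2 - 6*c)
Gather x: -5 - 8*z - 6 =-8*z - 11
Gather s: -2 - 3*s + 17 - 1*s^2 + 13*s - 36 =-s^2 + 10*s - 21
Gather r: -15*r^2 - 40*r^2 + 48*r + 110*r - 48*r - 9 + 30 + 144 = -55*r^2 + 110*r + 165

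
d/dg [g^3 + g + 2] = 3*g^2 + 1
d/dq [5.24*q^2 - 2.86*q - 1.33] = 10.48*q - 2.86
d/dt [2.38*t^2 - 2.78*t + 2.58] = 4.76*t - 2.78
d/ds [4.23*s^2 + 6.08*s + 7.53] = 8.46*s + 6.08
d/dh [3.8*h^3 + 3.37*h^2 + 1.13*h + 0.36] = 11.4*h^2 + 6.74*h + 1.13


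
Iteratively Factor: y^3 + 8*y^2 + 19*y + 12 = (y + 3)*(y^2 + 5*y + 4) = (y + 3)*(y + 4)*(y + 1)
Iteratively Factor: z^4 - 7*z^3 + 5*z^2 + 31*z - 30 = (z + 2)*(z^3 - 9*z^2 + 23*z - 15) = (z - 5)*(z + 2)*(z^2 - 4*z + 3) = (z - 5)*(z - 3)*(z + 2)*(z - 1)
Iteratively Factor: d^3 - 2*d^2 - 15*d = (d)*(d^2 - 2*d - 15) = d*(d - 5)*(d + 3)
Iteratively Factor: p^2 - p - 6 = (p - 3)*(p + 2)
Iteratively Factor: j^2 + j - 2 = (j + 2)*(j - 1)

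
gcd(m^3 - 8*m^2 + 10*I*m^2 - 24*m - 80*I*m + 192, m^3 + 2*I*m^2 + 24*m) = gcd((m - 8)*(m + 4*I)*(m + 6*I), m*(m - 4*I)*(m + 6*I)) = m + 6*I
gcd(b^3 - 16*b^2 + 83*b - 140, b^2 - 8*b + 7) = b - 7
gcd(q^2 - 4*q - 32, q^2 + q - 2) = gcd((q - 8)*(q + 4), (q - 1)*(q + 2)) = 1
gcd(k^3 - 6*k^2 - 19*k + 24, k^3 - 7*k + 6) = k^2 + 2*k - 3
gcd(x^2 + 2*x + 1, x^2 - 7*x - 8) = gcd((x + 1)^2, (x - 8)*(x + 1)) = x + 1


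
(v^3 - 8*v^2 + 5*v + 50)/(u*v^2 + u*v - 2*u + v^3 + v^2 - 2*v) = (v^2 - 10*v + 25)/(u*v - u + v^2 - v)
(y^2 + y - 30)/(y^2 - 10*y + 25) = (y + 6)/(y - 5)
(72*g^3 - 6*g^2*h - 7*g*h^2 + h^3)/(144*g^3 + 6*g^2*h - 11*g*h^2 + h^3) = (4*g - h)/(8*g - h)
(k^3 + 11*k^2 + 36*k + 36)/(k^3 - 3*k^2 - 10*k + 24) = (k^2 + 8*k + 12)/(k^2 - 6*k + 8)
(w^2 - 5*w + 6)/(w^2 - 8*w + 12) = (w - 3)/(w - 6)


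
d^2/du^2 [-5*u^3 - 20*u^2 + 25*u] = -30*u - 40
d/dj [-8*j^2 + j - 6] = 1 - 16*j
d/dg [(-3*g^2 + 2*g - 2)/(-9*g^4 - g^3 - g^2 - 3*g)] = (-54*g^5 + 51*g^4 - 68*g^3 + 5*g^2 - 4*g - 6)/(g^2*(81*g^6 + 18*g^5 + 19*g^4 + 56*g^3 + 7*g^2 + 6*g + 9))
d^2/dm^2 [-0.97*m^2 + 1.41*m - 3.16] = -1.94000000000000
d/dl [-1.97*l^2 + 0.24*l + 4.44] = 0.24 - 3.94*l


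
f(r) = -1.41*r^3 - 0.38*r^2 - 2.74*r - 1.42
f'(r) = -4.23*r^2 - 0.76*r - 2.74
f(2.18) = -23.81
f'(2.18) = -24.50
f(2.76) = -41.52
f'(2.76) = -37.06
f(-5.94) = 296.96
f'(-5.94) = -147.48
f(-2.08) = 15.32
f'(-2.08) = -19.46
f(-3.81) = 81.49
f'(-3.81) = -61.25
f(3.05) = -53.32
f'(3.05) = -44.41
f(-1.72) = 9.34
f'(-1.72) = -13.95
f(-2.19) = 17.57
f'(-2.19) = -21.36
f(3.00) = -51.13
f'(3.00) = -43.09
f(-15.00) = 4712.93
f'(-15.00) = -943.09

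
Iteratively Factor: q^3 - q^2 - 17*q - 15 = (q + 1)*(q^2 - 2*q - 15) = (q - 5)*(q + 1)*(q + 3)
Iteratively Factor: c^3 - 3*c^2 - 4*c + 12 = (c - 3)*(c^2 - 4) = (c - 3)*(c - 2)*(c + 2)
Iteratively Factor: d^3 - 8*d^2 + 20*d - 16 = (d - 4)*(d^2 - 4*d + 4) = (d - 4)*(d - 2)*(d - 2)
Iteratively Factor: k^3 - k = (k)*(k^2 - 1) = k*(k - 1)*(k + 1)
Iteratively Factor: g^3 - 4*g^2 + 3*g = (g - 3)*(g^2 - g) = g*(g - 3)*(g - 1)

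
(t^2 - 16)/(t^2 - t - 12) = (t + 4)/(t + 3)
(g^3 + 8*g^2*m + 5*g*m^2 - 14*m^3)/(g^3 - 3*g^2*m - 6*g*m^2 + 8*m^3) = (g + 7*m)/(g - 4*m)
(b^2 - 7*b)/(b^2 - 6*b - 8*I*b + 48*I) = b*(b - 7)/(b^2 - 6*b - 8*I*b + 48*I)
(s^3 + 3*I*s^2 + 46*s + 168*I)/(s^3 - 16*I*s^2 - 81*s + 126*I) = (s^2 + 10*I*s - 24)/(s^2 - 9*I*s - 18)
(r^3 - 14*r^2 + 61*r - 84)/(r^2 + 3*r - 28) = (r^2 - 10*r + 21)/(r + 7)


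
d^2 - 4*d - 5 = (d - 5)*(d + 1)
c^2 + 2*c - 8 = (c - 2)*(c + 4)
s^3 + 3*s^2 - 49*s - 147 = (s - 7)*(s + 3)*(s + 7)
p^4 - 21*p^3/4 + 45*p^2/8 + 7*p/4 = p*(p - 7/2)*(p - 2)*(p + 1/4)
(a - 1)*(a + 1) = a^2 - 1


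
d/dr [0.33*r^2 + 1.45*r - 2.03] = 0.66*r + 1.45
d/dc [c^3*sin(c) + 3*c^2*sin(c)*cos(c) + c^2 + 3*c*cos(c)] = c^3*cos(c) + 3*c^2*sin(c) + 3*c^2*cos(2*c) - 3*c*sin(c) + 3*c*sin(2*c) + 2*c + 3*cos(c)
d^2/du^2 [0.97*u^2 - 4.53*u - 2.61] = 1.94000000000000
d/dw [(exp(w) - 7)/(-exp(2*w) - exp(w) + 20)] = ((exp(w) - 7)*(2*exp(w) + 1) - exp(2*w) - exp(w) + 20)*exp(w)/(exp(2*w) + exp(w) - 20)^2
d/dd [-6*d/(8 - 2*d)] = -12/(d - 4)^2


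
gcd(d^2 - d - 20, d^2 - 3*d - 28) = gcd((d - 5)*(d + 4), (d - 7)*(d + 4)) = d + 4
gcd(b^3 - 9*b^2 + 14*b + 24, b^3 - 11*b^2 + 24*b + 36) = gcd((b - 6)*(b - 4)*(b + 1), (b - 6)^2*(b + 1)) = b^2 - 5*b - 6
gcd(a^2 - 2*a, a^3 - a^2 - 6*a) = a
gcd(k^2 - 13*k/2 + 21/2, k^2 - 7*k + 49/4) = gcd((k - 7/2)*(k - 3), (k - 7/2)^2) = k - 7/2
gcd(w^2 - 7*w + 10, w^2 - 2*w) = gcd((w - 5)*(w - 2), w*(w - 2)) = w - 2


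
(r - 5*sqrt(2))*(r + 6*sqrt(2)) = r^2 + sqrt(2)*r - 60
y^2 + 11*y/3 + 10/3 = (y + 5/3)*(y + 2)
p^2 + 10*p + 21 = (p + 3)*(p + 7)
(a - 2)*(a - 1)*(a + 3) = a^3 - 7*a + 6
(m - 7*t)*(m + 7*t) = m^2 - 49*t^2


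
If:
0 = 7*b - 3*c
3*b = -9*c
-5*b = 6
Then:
No Solution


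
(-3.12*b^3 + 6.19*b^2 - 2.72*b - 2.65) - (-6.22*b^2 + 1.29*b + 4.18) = -3.12*b^3 + 12.41*b^2 - 4.01*b - 6.83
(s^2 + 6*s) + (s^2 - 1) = 2*s^2 + 6*s - 1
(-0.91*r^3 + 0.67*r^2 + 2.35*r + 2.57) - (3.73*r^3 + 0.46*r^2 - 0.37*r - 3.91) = -4.64*r^3 + 0.21*r^2 + 2.72*r + 6.48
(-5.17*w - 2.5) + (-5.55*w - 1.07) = -10.72*w - 3.57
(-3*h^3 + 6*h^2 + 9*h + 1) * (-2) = 6*h^3 - 12*h^2 - 18*h - 2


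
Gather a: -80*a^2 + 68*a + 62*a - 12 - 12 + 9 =-80*a^2 + 130*a - 15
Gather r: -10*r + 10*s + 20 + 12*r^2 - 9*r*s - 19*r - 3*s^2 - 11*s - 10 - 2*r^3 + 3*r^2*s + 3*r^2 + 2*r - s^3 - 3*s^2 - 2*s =-2*r^3 + r^2*(3*s + 15) + r*(-9*s - 27) - s^3 - 6*s^2 - 3*s + 10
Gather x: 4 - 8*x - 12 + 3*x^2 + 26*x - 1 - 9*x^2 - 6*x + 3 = -6*x^2 + 12*x - 6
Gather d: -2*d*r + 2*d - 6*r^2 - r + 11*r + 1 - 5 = d*(2 - 2*r) - 6*r^2 + 10*r - 4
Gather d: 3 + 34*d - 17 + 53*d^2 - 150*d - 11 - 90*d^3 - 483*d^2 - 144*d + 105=-90*d^3 - 430*d^2 - 260*d + 80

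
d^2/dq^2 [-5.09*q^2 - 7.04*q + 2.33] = -10.1800000000000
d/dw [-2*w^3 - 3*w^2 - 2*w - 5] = -6*w^2 - 6*w - 2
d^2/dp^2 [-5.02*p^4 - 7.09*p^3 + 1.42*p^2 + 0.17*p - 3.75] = -60.24*p^2 - 42.54*p + 2.84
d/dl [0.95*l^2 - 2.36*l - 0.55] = 1.9*l - 2.36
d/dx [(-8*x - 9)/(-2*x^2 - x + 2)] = (16*x^2 + 8*x - (4*x + 1)*(8*x + 9) - 16)/(2*x^2 + x - 2)^2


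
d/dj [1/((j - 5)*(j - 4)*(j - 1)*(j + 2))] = 2*(-2*j^3 + 12*j^2 - 9*j - 19)/(j^8 - 16*j^7 + 82*j^6 - 68*j^5 - 607*j^4 + 1324*j^3 + 724*j^2 - 3040*j + 1600)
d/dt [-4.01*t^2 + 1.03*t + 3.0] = 1.03 - 8.02*t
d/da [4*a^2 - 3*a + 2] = 8*a - 3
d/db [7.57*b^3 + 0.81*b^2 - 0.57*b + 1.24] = 22.71*b^2 + 1.62*b - 0.57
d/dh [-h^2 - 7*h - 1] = -2*h - 7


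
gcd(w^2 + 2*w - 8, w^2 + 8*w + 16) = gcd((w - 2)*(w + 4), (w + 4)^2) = w + 4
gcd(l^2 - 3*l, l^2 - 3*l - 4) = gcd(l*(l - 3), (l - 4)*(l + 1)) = 1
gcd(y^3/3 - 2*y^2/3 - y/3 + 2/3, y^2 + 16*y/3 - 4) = 1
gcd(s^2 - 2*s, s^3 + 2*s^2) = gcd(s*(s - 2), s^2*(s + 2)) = s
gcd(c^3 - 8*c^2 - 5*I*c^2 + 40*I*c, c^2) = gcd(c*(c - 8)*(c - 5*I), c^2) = c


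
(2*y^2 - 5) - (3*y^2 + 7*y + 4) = -y^2 - 7*y - 9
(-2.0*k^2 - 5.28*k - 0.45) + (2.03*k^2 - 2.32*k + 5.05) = 0.0299999999999998*k^2 - 7.6*k + 4.6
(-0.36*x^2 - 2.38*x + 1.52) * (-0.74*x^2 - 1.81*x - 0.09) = 0.2664*x^4 + 2.4128*x^3 + 3.2154*x^2 - 2.537*x - 0.1368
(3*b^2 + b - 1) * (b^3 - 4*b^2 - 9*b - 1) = 3*b^5 - 11*b^4 - 32*b^3 - 8*b^2 + 8*b + 1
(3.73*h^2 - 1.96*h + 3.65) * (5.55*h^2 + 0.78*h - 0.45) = 20.7015*h^4 - 7.9686*h^3 + 17.0502*h^2 + 3.729*h - 1.6425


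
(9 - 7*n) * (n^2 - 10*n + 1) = -7*n^3 + 79*n^2 - 97*n + 9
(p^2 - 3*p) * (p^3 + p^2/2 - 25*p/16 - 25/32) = p^5 - 5*p^4/2 - 49*p^3/16 + 125*p^2/32 + 75*p/32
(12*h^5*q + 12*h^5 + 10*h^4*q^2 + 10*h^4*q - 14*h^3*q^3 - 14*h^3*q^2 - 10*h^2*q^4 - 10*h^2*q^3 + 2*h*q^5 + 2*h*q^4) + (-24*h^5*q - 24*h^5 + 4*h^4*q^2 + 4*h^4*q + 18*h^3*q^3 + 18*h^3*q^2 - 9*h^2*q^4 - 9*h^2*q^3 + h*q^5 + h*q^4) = -12*h^5*q - 12*h^5 + 14*h^4*q^2 + 14*h^4*q + 4*h^3*q^3 + 4*h^3*q^2 - 19*h^2*q^4 - 19*h^2*q^3 + 3*h*q^5 + 3*h*q^4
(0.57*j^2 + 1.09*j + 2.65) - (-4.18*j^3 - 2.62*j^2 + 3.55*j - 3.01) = 4.18*j^3 + 3.19*j^2 - 2.46*j + 5.66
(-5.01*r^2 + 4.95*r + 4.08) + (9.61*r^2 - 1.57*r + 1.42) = 4.6*r^2 + 3.38*r + 5.5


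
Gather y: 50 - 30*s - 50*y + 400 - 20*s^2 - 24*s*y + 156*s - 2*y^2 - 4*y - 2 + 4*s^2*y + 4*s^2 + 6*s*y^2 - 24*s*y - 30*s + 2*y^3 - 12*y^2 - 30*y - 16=-16*s^2 + 96*s + 2*y^3 + y^2*(6*s - 14) + y*(4*s^2 - 48*s - 84) + 432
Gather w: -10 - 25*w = -25*w - 10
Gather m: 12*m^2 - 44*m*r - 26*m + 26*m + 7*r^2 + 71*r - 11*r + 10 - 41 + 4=12*m^2 - 44*m*r + 7*r^2 + 60*r - 27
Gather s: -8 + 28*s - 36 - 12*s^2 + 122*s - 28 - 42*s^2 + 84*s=-54*s^2 + 234*s - 72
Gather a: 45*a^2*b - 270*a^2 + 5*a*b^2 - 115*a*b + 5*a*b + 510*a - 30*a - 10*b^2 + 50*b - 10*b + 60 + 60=a^2*(45*b - 270) + a*(5*b^2 - 110*b + 480) - 10*b^2 + 40*b + 120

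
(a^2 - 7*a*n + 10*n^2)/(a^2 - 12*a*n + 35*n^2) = (a - 2*n)/(a - 7*n)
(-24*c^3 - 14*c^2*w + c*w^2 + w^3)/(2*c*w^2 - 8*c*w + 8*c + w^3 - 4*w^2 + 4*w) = (-12*c^2 - c*w + w^2)/(w^2 - 4*w + 4)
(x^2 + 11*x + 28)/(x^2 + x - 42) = (x + 4)/(x - 6)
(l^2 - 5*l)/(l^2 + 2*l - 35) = l/(l + 7)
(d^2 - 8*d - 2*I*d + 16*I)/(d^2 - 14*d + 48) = (d - 2*I)/(d - 6)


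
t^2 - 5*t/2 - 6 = (t - 4)*(t + 3/2)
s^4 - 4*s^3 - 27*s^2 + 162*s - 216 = (s - 4)*(s - 3)^2*(s + 6)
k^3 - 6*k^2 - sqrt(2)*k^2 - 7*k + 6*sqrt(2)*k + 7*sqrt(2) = (k - 7)*(k + 1)*(k - sqrt(2))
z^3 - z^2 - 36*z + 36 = (z - 6)*(z - 1)*(z + 6)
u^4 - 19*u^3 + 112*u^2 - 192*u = u*(u - 8)^2*(u - 3)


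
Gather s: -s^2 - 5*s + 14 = -s^2 - 5*s + 14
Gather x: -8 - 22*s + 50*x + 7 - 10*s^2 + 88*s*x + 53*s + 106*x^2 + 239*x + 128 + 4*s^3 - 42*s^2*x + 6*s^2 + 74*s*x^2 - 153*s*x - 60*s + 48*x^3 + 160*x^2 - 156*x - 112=4*s^3 - 4*s^2 - 29*s + 48*x^3 + x^2*(74*s + 266) + x*(-42*s^2 - 65*s + 133) + 15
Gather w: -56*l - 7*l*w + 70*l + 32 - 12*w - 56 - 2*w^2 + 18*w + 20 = 14*l - 2*w^2 + w*(6 - 7*l) - 4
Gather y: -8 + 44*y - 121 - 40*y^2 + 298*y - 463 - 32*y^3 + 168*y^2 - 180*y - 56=-32*y^3 + 128*y^2 + 162*y - 648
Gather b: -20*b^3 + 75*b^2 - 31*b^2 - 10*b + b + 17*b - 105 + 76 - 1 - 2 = -20*b^3 + 44*b^2 + 8*b - 32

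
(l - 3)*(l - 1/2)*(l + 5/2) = l^3 - l^2 - 29*l/4 + 15/4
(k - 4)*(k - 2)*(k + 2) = k^3 - 4*k^2 - 4*k + 16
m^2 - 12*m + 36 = (m - 6)^2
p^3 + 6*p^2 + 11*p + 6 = (p + 1)*(p + 2)*(p + 3)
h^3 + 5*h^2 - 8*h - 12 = (h - 2)*(h + 1)*(h + 6)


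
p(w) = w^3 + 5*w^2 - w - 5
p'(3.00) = 56.00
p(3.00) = 64.00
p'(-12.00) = 311.00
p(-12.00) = -1001.00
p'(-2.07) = -8.85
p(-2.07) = 9.62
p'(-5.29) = 30.05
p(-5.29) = -7.83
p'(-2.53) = -7.10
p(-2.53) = 13.34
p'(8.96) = 329.44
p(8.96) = 1106.77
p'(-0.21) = -2.97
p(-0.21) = -4.58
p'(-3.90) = 5.63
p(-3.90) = 15.63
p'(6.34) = 182.99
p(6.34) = 444.48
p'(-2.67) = -6.31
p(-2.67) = 14.28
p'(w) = 3*w^2 + 10*w - 1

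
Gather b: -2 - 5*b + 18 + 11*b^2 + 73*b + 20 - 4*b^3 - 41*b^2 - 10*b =-4*b^3 - 30*b^2 + 58*b + 36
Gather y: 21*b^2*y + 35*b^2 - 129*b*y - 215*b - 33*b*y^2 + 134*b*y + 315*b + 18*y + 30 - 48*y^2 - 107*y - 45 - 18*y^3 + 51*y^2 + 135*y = 35*b^2 + 100*b - 18*y^3 + y^2*(3 - 33*b) + y*(21*b^2 + 5*b + 46) - 15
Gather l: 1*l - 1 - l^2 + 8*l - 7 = -l^2 + 9*l - 8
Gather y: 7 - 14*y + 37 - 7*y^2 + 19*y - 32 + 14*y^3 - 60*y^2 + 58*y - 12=14*y^3 - 67*y^2 + 63*y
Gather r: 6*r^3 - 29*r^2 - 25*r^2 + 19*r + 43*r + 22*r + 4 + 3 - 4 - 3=6*r^3 - 54*r^2 + 84*r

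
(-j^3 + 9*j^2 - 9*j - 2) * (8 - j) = j^4 - 17*j^3 + 81*j^2 - 70*j - 16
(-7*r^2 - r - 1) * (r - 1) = -7*r^3 + 6*r^2 + 1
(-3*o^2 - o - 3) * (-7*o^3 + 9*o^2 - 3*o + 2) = 21*o^5 - 20*o^4 + 21*o^3 - 30*o^2 + 7*o - 6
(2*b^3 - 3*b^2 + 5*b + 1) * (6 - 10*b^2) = -20*b^5 + 30*b^4 - 38*b^3 - 28*b^2 + 30*b + 6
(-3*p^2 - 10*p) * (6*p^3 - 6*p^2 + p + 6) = -18*p^5 - 42*p^4 + 57*p^3 - 28*p^2 - 60*p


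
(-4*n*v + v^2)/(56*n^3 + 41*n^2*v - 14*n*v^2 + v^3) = v*(-4*n + v)/(56*n^3 + 41*n^2*v - 14*n*v^2 + v^3)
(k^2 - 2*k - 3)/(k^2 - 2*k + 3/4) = 4*(k^2 - 2*k - 3)/(4*k^2 - 8*k + 3)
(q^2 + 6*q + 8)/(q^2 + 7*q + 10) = (q + 4)/(q + 5)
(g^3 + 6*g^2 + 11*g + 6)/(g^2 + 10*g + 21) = (g^2 + 3*g + 2)/(g + 7)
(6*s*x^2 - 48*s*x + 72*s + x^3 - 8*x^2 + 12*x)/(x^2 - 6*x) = 6*s - 12*s/x + x - 2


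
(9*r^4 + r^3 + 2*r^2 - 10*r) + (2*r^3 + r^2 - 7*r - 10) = 9*r^4 + 3*r^3 + 3*r^2 - 17*r - 10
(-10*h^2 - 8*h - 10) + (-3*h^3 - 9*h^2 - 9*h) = -3*h^3 - 19*h^2 - 17*h - 10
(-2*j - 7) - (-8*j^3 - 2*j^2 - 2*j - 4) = 8*j^3 + 2*j^2 - 3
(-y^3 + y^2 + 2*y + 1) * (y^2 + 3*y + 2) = -y^5 - 2*y^4 + 3*y^3 + 9*y^2 + 7*y + 2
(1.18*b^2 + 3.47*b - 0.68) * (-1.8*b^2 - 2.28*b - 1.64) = -2.124*b^4 - 8.9364*b^3 - 8.6228*b^2 - 4.1404*b + 1.1152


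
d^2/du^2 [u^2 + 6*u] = 2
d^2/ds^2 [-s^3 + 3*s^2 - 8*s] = 6 - 6*s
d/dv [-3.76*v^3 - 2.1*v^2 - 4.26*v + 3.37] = -11.28*v^2 - 4.2*v - 4.26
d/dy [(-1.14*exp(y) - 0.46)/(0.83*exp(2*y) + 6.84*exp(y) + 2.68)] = (0.9462*exp(2*y) + 0.7636*exp(y) + 0.0911999999999997)*exp(y)/(0.6889*exp(4*y) + 11.3544*exp(3*y) + 51.2344*exp(2*y) + 36.6624*exp(y) + 7.1824)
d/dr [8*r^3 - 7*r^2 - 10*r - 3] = 24*r^2 - 14*r - 10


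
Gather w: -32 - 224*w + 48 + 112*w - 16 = -112*w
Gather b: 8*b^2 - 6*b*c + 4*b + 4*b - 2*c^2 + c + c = 8*b^2 + b*(8 - 6*c) - 2*c^2 + 2*c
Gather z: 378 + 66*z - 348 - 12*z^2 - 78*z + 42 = -12*z^2 - 12*z + 72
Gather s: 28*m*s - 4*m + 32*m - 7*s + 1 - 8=28*m + s*(28*m - 7) - 7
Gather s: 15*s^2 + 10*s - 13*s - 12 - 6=15*s^2 - 3*s - 18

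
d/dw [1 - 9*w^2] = -18*w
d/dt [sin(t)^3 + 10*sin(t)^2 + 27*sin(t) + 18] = (3*sin(t)^2 + 20*sin(t) + 27)*cos(t)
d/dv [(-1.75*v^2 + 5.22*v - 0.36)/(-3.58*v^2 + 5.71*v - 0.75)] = (8.6951*v^2 + 0.0474000000000032*v - 1.8594)/(12.8164*v^4 - 40.8836*v^3 + 37.9741*v^2 - 8.565*v + 0.5625)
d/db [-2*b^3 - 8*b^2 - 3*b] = -6*b^2 - 16*b - 3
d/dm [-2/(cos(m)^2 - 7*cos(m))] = 2*(7 - 2*cos(m))*sin(m)/((cos(m) - 7)^2*cos(m)^2)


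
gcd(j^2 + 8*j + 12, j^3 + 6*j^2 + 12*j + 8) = j + 2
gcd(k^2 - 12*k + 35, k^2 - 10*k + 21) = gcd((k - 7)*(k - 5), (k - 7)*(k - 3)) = k - 7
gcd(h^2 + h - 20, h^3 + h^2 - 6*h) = 1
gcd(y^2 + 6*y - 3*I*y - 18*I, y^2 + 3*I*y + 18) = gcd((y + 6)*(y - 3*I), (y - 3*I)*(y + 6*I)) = y - 3*I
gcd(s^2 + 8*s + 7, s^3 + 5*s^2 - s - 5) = s + 1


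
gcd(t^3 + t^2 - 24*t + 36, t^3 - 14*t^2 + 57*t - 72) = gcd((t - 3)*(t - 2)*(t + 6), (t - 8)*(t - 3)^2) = t - 3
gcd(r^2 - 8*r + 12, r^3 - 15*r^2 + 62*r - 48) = r - 6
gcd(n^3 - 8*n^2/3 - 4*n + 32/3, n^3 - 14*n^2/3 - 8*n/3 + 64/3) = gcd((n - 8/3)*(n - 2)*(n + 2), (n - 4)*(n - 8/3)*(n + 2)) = n^2 - 2*n/3 - 16/3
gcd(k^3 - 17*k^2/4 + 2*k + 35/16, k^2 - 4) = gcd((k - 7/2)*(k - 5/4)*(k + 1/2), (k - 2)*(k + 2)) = 1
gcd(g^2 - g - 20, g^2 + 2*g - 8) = g + 4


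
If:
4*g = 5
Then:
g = 5/4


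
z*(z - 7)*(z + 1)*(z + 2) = z^4 - 4*z^3 - 19*z^2 - 14*z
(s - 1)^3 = s^3 - 3*s^2 + 3*s - 1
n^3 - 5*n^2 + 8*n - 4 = (n - 2)^2*(n - 1)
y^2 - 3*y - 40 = (y - 8)*(y + 5)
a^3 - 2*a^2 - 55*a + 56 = (a - 8)*(a - 1)*(a + 7)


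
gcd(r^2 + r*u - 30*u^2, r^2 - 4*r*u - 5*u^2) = r - 5*u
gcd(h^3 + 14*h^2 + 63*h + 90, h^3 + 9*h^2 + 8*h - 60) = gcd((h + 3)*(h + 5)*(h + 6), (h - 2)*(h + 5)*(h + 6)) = h^2 + 11*h + 30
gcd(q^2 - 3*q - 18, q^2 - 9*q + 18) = q - 6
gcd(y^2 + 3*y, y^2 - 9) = y + 3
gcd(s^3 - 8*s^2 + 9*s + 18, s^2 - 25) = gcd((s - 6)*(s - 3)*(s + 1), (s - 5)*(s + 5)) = 1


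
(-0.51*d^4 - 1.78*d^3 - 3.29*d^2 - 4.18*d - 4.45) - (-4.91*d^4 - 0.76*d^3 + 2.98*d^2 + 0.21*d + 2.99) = 4.4*d^4 - 1.02*d^3 - 6.27*d^2 - 4.39*d - 7.44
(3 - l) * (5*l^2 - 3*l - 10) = -5*l^3 + 18*l^2 + l - 30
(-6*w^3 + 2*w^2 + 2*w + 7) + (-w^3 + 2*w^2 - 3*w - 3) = -7*w^3 + 4*w^2 - w + 4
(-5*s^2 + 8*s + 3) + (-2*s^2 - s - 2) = -7*s^2 + 7*s + 1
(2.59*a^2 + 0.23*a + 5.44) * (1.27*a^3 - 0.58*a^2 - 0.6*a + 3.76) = 3.2893*a^5 - 1.2101*a^4 + 5.2214*a^3 + 6.4452*a^2 - 2.3992*a + 20.4544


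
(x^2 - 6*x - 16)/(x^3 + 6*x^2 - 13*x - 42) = (x - 8)/(x^2 + 4*x - 21)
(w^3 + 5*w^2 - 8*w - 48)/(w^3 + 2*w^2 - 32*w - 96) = (w - 3)/(w - 6)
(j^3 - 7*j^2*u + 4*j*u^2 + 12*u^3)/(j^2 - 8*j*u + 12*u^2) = j + u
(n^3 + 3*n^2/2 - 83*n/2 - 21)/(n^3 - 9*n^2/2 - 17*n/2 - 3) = (n + 7)/(n + 1)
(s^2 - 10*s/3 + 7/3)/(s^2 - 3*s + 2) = (s - 7/3)/(s - 2)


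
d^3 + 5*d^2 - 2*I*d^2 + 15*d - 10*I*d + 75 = (d + 5)*(d - 5*I)*(d + 3*I)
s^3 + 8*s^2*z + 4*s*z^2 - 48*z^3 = (s - 2*z)*(s + 4*z)*(s + 6*z)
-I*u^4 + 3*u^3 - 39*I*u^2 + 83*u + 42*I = (u - 6*I)*(u + I)*(u + 7*I)*(-I*u + 1)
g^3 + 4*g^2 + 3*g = g*(g + 1)*(g + 3)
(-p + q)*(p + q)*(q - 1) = -p^2*q + p^2 + q^3 - q^2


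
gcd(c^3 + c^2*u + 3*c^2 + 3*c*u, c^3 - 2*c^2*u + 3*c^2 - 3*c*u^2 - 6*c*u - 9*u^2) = c^2 + c*u + 3*c + 3*u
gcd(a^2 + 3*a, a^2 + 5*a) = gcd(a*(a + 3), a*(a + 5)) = a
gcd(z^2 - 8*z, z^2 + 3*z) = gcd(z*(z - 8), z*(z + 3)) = z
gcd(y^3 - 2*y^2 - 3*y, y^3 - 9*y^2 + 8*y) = y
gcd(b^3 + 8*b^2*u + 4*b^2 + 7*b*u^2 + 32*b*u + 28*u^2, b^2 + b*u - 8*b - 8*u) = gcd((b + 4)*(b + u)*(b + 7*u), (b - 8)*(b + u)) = b + u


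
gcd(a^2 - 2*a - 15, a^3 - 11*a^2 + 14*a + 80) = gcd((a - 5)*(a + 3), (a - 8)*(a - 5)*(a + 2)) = a - 5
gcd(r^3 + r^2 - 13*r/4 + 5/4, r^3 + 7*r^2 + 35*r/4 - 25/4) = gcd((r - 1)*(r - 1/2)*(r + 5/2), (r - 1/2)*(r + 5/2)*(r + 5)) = r^2 + 2*r - 5/4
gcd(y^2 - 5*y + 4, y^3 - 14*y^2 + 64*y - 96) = y - 4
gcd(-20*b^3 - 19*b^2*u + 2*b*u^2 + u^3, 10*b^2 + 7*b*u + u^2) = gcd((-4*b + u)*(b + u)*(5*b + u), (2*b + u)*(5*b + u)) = 5*b + u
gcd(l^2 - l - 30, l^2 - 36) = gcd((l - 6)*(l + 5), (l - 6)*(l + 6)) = l - 6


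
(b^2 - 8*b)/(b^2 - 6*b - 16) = b/(b + 2)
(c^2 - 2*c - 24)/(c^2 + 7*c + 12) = (c - 6)/(c + 3)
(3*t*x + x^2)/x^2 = (3*t + x)/x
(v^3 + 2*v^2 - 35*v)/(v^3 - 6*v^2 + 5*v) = (v + 7)/(v - 1)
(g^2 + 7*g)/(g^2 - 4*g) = (g + 7)/(g - 4)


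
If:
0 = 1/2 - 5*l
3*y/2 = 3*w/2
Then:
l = 1/10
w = y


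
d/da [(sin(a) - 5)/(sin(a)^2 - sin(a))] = (-cos(a) + 10/tan(a) - 5*cos(a)/sin(a)^2)/(sin(a) - 1)^2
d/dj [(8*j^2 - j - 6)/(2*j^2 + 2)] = (j^2 + 28*j - 1)/(2*(j^4 + 2*j^2 + 1))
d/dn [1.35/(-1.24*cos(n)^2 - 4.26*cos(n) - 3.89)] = -(3.348*cos(n) + 5.751)*sin(n)/(1.24*cos(n)^2 + 4.26*cos(n) + 3.89)^2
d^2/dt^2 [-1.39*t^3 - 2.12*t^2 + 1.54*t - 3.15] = -8.34*t - 4.24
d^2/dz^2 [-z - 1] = 0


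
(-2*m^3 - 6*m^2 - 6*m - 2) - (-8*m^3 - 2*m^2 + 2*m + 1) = 6*m^3 - 4*m^2 - 8*m - 3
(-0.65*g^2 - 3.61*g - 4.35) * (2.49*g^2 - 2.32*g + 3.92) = -1.6185*g^4 - 7.4809*g^3 - 5.0043*g^2 - 4.0592*g - 17.052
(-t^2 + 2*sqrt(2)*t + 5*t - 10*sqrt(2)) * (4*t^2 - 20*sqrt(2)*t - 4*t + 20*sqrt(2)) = -4*t^4 + 24*t^3 + 28*sqrt(2)*t^3 - 168*sqrt(2)*t^2 - 100*t^2 + 140*sqrt(2)*t + 480*t - 400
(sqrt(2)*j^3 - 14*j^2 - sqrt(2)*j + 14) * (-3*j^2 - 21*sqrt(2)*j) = -3*sqrt(2)*j^5 + 297*sqrt(2)*j^3 - 294*sqrt(2)*j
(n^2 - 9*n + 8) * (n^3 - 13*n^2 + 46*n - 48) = n^5 - 22*n^4 + 171*n^3 - 566*n^2 + 800*n - 384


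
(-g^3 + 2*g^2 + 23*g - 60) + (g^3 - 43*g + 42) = 2*g^2 - 20*g - 18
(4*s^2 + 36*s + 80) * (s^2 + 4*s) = 4*s^4 + 52*s^3 + 224*s^2 + 320*s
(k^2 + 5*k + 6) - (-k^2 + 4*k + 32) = 2*k^2 + k - 26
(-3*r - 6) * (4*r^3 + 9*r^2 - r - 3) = -12*r^4 - 51*r^3 - 51*r^2 + 15*r + 18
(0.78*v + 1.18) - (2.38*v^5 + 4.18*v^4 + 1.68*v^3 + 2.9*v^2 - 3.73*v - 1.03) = -2.38*v^5 - 4.18*v^4 - 1.68*v^3 - 2.9*v^2 + 4.51*v + 2.21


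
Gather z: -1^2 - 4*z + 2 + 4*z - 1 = 0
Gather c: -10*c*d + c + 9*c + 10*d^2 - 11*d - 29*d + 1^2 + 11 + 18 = c*(10 - 10*d) + 10*d^2 - 40*d + 30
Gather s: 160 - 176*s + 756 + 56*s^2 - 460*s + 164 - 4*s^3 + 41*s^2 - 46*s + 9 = -4*s^3 + 97*s^2 - 682*s + 1089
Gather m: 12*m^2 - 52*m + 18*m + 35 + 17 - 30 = 12*m^2 - 34*m + 22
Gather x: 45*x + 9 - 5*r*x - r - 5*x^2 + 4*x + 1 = -r - 5*x^2 + x*(49 - 5*r) + 10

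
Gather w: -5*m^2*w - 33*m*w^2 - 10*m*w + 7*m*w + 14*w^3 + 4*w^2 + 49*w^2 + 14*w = 14*w^3 + w^2*(53 - 33*m) + w*(-5*m^2 - 3*m + 14)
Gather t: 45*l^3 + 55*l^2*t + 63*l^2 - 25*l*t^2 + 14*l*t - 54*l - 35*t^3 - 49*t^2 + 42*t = 45*l^3 + 63*l^2 - 54*l - 35*t^3 + t^2*(-25*l - 49) + t*(55*l^2 + 14*l + 42)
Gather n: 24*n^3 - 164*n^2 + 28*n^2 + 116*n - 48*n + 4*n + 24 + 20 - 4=24*n^3 - 136*n^2 + 72*n + 40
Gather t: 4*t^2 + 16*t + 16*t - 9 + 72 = 4*t^2 + 32*t + 63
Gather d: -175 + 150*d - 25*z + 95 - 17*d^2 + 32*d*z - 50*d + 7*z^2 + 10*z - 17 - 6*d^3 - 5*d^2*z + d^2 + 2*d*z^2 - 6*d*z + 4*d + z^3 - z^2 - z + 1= -6*d^3 + d^2*(-5*z - 16) + d*(2*z^2 + 26*z + 104) + z^3 + 6*z^2 - 16*z - 96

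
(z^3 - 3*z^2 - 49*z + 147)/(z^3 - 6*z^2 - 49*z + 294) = (z - 3)/(z - 6)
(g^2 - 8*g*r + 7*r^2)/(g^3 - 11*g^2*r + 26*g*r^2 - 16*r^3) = (g - 7*r)/(g^2 - 10*g*r + 16*r^2)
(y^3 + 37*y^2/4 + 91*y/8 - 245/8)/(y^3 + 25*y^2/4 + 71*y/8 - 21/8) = (4*y^2 + 23*y - 35)/(4*y^2 + 11*y - 3)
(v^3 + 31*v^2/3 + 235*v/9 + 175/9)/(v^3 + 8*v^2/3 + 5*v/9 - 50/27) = 3*(v + 7)/(3*v - 2)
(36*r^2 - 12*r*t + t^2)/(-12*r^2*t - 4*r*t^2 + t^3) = (-6*r + t)/(t*(2*r + t))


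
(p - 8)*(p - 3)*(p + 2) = p^3 - 9*p^2 + 2*p + 48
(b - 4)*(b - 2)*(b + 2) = b^3 - 4*b^2 - 4*b + 16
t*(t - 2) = t^2 - 2*t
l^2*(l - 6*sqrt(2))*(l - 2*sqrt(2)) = l^4 - 8*sqrt(2)*l^3 + 24*l^2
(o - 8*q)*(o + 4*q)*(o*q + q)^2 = o^4*q^2 - 4*o^3*q^3 + 2*o^3*q^2 - 32*o^2*q^4 - 8*o^2*q^3 + o^2*q^2 - 64*o*q^4 - 4*o*q^3 - 32*q^4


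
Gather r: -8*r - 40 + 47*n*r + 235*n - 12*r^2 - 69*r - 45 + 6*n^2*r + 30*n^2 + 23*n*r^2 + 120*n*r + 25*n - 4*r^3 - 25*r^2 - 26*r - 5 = 30*n^2 + 260*n - 4*r^3 + r^2*(23*n - 37) + r*(6*n^2 + 167*n - 103) - 90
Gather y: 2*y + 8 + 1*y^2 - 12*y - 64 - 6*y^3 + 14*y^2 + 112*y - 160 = -6*y^3 + 15*y^2 + 102*y - 216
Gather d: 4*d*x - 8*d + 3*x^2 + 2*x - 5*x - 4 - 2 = d*(4*x - 8) + 3*x^2 - 3*x - 6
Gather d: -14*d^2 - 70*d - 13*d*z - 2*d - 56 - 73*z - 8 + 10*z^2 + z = -14*d^2 + d*(-13*z - 72) + 10*z^2 - 72*z - 64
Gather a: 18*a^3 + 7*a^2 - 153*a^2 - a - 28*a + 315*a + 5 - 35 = 18*a^3 - 146*a^2 + 286*a - 30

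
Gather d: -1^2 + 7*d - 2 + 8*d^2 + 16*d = 8*d^2 + 23*d - 3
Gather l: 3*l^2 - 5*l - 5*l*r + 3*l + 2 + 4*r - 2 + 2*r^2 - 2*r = 3*l^2 + l*(-5*r - 2) + 2*r^2 + 2*r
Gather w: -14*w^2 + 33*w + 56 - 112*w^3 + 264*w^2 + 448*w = -112*w^3 + 250*w^2 + 481*w + 56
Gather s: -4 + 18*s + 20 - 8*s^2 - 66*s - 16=-8*s^2 - 48*s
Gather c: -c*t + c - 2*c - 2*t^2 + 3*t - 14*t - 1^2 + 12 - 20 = c*(-t - 1) - 2*t^2 - 11*t - 9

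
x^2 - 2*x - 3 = (x - 3)*(x + 1)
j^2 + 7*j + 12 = (j + 3)*(j + 4)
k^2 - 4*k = k*(k - 4)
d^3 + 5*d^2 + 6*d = d*(d + 2)*(d + 3)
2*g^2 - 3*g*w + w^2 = (-2*g + w)*(-g + w)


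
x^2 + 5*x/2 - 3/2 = (x - 1/2)*(x + 3)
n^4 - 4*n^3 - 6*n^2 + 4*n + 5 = (n - 5)*(n - 1)*(n + 1)^2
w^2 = w^2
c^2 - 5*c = c*(c - 5)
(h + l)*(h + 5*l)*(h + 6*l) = h^3 + 12*h^2*l + 41*h*l^2 + 30*l^3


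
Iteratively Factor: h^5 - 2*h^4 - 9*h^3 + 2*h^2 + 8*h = (h)*(h^4 - 2*h^3 - 9*h^2 + 2*h + 8) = h*(h - 4)*(h^3 + 2*h^2 - h - 2) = h*(h - 4)*(h + 2)*(h^2 - 1) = h*(h - 4)*(h - 1)*(h + 2)*(h + 1)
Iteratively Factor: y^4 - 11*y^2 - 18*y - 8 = (y + 2)*(y^3 - 2*y^2 - 7*y - 4) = (y - 4)*(y + 2)*(y^2 + 2*y + 1) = (y - 4)*(y + 1)*(y + 2)*(y + 1)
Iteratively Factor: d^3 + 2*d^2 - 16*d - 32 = (d + 2)*(d^2 - 16) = (d - 4)*(d + 2)*(d + 4)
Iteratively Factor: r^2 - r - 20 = (r - 5)*(r + 4)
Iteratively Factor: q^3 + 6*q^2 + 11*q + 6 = (q + 1)*(q^2 + 5*q + 6) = (q + 1)*(q + 2)*(q + 3)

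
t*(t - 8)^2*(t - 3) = t^4 - 19*t^3 + 112*t^2 - 192*t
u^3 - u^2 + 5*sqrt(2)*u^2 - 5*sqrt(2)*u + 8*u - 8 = (u - 1)*(u + sqrt(2))*(u + 4*sqrt(2))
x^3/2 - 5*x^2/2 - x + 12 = (x/2 + 1)*(x - 4)*(x - 3)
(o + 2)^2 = o^2 + 4*o + 4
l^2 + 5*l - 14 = (l - 2)*(l + 7)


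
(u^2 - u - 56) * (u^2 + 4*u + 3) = u^4 + 3*u^3 - 57*u^2 - 227*u - 168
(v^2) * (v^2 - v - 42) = v^4 - v^3 - 42*v^2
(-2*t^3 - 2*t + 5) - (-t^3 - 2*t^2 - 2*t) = -t^3 + 2*t^2 + 5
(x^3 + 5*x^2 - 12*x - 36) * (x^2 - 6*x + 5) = x^5 - x^4 - 37*x^3 + 61*x^2 + 156*x - 180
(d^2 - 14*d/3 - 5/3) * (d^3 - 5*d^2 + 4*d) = d^5 - 29*d^4/3 + 77*d^3/3 - 31*d^2/3 - 20*d/3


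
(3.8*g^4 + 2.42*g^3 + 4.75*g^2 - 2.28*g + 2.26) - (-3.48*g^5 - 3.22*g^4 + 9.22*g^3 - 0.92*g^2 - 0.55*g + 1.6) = 3.48*g^5 + 7.02*g^4 - 6.8*g^3 + 5.67*g^2 - 1.73*g + 0.66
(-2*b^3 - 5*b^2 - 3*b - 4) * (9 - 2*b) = 4*b^4 - 8*b^3 - 39*b^2 - 19*b - 36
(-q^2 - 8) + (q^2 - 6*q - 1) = -6*q - 9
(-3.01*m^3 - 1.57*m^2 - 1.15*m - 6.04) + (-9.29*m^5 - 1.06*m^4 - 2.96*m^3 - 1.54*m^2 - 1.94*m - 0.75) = -9.29*m^5 - 1.06*m^4 - 5.97*m^3 - 3.11*m^2 - 3.09*m - 6.79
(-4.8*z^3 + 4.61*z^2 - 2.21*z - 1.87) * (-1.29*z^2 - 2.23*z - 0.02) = 6.192*z^5 + 4.7571*z^4 - 7.3334*z^3 + 7.2484*z^2 + 4.2143*z + 0.0374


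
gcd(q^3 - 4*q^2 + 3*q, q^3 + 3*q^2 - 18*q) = q^2 - 3*q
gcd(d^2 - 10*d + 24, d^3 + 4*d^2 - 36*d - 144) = d - 6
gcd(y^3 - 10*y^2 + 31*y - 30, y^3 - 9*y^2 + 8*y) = 1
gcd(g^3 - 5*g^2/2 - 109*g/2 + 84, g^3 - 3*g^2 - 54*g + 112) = g^2 - g - 56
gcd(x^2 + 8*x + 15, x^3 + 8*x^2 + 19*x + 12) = x + 3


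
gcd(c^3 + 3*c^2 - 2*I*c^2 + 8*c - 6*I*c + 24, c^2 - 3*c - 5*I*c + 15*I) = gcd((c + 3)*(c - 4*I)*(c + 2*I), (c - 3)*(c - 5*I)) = 1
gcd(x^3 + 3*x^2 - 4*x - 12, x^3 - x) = 1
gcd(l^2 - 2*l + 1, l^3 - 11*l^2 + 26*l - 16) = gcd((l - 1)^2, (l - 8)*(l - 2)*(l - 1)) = l - 1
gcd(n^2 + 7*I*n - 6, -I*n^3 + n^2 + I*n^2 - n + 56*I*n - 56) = n + I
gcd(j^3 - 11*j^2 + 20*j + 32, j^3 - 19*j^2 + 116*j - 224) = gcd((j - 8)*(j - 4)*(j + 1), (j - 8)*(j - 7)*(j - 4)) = j^2 - 12*j + 32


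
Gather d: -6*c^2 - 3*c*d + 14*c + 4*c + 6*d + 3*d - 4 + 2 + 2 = -6*c^2 + 18*c + d*(9 - 3*c)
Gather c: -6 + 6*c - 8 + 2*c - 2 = 8*c - 16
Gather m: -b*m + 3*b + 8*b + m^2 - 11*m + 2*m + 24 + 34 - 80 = 11*b + m^2 + m*(-b - 9) - 22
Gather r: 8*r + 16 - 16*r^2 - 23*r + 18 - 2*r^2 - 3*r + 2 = -18*r^2 - 18*r + 36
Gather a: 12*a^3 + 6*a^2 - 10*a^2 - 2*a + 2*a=12*a^3 - 4*a^2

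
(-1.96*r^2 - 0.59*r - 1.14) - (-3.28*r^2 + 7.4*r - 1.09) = 1.32*r^2 - 7.99*r - 0.0499999999999998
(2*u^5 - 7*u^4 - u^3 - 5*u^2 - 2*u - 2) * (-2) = -4*u^5 + 14*u^4 + 2*u^3 + 10*u^2 + 4*u + 4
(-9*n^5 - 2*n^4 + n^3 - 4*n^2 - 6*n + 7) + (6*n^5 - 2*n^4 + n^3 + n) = -3*n^5 - 4*n^4 + 2*n^3 - 4*n^2 - 5*n + 7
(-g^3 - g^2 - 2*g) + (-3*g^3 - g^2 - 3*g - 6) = -4*g^3 - 2*g^2 - 5*g - 6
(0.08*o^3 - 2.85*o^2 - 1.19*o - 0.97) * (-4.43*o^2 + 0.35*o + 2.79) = -0.3544*o^5 + 12.6535*o^4 + 4.4974*o^3 - 4.0709*o^2 - 3.6596*o - 2.7063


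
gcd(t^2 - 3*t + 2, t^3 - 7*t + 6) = t^2 - 3*t + 2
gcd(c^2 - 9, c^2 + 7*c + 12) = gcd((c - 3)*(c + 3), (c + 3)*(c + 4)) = c + 3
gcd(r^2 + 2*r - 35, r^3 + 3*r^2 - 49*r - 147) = r + 7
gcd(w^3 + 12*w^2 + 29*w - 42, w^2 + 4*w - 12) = w + 6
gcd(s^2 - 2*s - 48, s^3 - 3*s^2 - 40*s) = s - 8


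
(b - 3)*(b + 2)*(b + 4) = b^3 + 3*b^2 - 10*b - 24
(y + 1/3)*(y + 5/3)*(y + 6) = y^3 + 8*y^2 + 113*y/9 + 10/3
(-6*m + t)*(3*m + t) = -18*m^2 - 3*m*t + t^2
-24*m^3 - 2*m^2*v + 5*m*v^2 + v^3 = (-2*m + v)*(3*m + v)*(4*m + v)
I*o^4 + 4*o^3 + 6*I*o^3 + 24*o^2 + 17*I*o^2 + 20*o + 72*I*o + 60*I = (o + 5)*(o - 6*I)*(o + 2*I)*(I*o + I)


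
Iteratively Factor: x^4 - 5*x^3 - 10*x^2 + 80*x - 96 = (x - 4)*(x^3 - x^2 - 14*x + 24) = (x - 4)*(x - 2)*(x^2 + x - 12) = (x - 4)*(x - 2)*(x + 4)*(x - 3)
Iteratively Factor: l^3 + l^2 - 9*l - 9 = (l + 3)*(l^2 - 2*l - 3) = (l + 1)*(l + 3)*(l - 3)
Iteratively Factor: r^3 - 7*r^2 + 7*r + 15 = (r - 3)*(r^2 - 4*r - 5) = (r - 3)*(r + 1)*(r - 5)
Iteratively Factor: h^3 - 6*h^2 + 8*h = (h)*(h^2 - 6*h + 8) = h*(h - 2)*(h - 4)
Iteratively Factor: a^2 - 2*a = (a - 2)*(a)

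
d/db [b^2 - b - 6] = 2*b - 1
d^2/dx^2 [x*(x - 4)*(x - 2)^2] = 12*x^2 - 48*x + 40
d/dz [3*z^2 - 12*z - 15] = 6*z - 12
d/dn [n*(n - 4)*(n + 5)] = 3*n^2 + 2*n - 20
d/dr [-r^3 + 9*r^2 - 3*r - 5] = -3*r^2 + 18*r - 3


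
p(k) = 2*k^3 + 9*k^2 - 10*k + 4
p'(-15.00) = 1070.00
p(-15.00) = -4571.00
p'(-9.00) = 314.00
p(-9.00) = -635.00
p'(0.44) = -0.92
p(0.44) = 1.51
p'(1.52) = 31.22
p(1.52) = 16.62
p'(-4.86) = 44.24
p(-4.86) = 35.59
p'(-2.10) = -21.34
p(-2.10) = 46.17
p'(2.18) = 57.75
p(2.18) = 45.69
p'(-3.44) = -0.92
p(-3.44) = 63.49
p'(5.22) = 247.45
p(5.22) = 481.51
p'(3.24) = 111.31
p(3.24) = 134.10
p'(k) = 6*k^2 + 18*k - 10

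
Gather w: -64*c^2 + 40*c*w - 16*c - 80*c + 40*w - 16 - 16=-64*c^2 - 96*c + w*(40*c + 40) - 32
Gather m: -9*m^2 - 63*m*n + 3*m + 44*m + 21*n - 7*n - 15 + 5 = -9*m^2 + m*(47 - 63*n) + 14*n - 10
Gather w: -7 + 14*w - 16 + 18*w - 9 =32*w - 32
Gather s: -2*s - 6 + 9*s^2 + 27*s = 9*s^2 + 25*s - 6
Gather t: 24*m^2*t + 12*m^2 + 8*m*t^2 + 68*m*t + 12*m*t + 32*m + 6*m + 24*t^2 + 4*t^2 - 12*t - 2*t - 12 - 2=12*m^2 + 38*m + t^2*(8*m + 28) + t*(24*m^2 + 80*m - 14) - 14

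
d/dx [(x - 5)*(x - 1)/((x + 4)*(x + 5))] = 15*(x^2 + 2*x - 11)/(x^4 + 18*x^3 + 121*x^2 + 360*x + 400)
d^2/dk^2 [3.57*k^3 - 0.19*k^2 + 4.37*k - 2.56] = 21.42*k - 0.38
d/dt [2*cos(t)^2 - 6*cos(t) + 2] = 2*(3 - 2*cos(t))*sin(t)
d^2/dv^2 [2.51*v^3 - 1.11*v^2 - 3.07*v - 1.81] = 15.06*v - 2.22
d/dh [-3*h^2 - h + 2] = -6*h - 1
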